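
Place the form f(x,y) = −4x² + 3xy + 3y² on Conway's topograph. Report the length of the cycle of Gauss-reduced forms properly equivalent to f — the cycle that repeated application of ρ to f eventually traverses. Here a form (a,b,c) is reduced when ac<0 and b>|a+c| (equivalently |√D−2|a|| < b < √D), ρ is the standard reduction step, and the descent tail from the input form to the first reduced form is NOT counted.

D = 57, ⌊√D⌋ = 7
river: ρ → (3,3,-4)
river: ρ → (-4,5,2)
river: ρ → (2,7,-1)
river: ρ → (-1,7,2)
river: ρ → (2,5,-4)
river: ρ → (-4,3,3)
ρ-cycle length = 6 (tail of 0 descent steps not counted)

6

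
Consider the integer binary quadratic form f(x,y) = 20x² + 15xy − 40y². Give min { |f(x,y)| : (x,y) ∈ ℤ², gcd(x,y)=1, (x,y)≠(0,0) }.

descent: ρ → (-40,-15,20)
descent: ρ → (20,55,-5)  [lands on river]
river: ρ → (-5,55,20)
river: ρ → (20,25,-35)
river: ρ → (-35,45,10)
river: ρ → (10,55,-10)
river: ρ → (-10,45,35)
river: ρ → (35,25,-20)
river: ρ → (-20,55,5)
river: ρ → (5,55,-20)
river: ρ → (-20,25,35)
river: ρ → (35,45,-10)
river: ρ → (-10,55,10)
river: ρ → (10,45,-35)
river: ρ → (-35,25,20)
closes: descent 2, river 14
min |a| on river = 5

5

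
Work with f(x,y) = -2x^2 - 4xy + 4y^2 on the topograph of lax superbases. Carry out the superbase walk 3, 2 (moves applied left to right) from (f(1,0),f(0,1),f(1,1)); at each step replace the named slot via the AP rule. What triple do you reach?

start (-2,4,-2) = (f(1,0),f(0,1),f(1,1))
replace slot 3: 2·((-2)+4) − (-2) = 6 → (-2,4,6)
replace slot 2: 2·((-2)+6) − 4 = 4 → (-2,4,6)

-2,4,6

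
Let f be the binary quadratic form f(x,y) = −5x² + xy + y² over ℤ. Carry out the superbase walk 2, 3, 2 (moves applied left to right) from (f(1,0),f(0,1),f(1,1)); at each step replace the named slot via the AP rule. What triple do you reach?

start (-5,1,-3) = (f(1,0),f(0,1),f(1,1))
replace slot 2: 2·((-5)+(-3)) − 1 = -17 → (-5,-17,-3)
replace slot 3: 2·((-5)+(-17)) − (-3) = -41 → (-5,-17,-41)
replace slot 2: 2·((-5)+(-41)) − (-17) = -75 → (-5,-75,-41)

-5,-75,-41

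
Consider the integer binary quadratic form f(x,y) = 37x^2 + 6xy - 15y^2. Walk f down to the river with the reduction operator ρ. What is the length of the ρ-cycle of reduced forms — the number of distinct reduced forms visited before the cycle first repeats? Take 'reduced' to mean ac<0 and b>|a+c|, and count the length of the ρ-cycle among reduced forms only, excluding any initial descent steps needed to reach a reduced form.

D = 2256, ⌊√D⌋ = 47
descent: ρ → (-15,24,28)  [lands on river]
river: ρ → (28,32,-11)
river: ρ → (-11,34,25)
river: ρ → (25,16,-20)
river: ρ → (-20,24,21)
river: ρ → (21,18,-23)
river: ρ → (-23,28,16)
river: ρ → (16,36,-15)
ρ-cycle length = 8 (tail of 1 descent step not counted)

8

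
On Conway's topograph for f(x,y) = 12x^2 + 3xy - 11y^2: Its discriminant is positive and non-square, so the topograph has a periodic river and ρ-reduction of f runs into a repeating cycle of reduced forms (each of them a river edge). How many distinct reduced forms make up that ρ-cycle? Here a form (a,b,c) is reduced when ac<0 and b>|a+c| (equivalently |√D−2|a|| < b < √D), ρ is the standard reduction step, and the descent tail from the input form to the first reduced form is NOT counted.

D = 537, ⌊√D⌋ = 23
river: ρ → (-11,19,4)
river: ρ → (4,21,-6)
river: ρ → (-6,15,13)
river: ρ → (13,11,-8)
river: ρ → (-8,21,3)
river: ρ → (3,21,-8)
river: ρ → (-8,11,13)
river: ρ → (13,15,-6)
river: ρ → (-6,21,4)
river: ρ → (4,19,-11)
river: ρ → (-11,3,12)
river: ρ → (12,21,-2)
river: ρ → (-2,23,1)
river: ρ → (1,23,-2)
river: ρ → (-2,21,12)
river: ρ → (12,3,-11)
ρ-cycle length = 16 (tail of 0 descent steps not counted)

16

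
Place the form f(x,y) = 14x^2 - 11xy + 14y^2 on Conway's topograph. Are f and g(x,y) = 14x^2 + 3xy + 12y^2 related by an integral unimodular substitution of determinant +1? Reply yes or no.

D₁ = -663, D₂ = -663
f: flip: (14,-11,14)→(14,11,14)
f: reduced (well bottom): (14,11,14) with a≤c, −a<b≤a
g: flip: (14,3,12)→(12,-3,14)
g: reduced (well bottom): (12,-3,14) with a≤c, −a<b≤a
reduced forms (14, 11, 14) vs (12, -3, 14) ⇒ inequivalent

no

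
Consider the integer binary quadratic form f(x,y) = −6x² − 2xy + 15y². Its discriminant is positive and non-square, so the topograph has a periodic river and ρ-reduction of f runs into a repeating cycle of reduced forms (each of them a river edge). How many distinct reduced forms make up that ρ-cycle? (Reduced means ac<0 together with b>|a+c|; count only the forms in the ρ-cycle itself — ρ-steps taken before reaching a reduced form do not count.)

D = 364, ⌊√D⌋ = 19
descent: ρ → (15,2,-6)
descent: ρ → (-6,10,11)  [lands on river]
river: ρ → (11,12,-5)
river: ρ → (-5,18,2)
river: ρ → (2,18,-5)
river: ρ → (-5,12,11)
river: ρ → (11,10,-6)
river: ρ → (-6,14,7)
river: ρ → (7,14,-6)
ρ-cycle length = 8 (tail of 2 descent steps not counted)

8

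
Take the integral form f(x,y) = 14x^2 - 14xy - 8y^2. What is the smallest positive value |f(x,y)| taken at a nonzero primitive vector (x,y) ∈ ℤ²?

descent: ρ → (-8,14,14)  [lands on river]
river: ρ → (14,14,-8)
river: ρ → (-8,18,10)
river: ρ → (10,22,-4)
river: ρ → (-4,18,20)
river: ρ → (20,22,-2)
river: ρ → (-2,22,20)
river: ρ → (20,18,-4)
river: ρ → (-4,22,10)
river: ρ → (10,18,-8)
closes: descent 1, river 10
min |a| on river = 2

2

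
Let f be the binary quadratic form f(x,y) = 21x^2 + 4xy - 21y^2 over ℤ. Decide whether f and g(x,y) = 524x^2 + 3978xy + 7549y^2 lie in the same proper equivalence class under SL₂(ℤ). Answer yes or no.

D₁ = 1780, D₂ = 1780
river cycle of f (length 10): (-21, 38, 4), (4, 42, -1), (-1, 42, 4), (4, 38, -21), (-21, 4, 21), (21, 38, -4), (-4, 42, 1), (1, 42, -4), (-4, 38, 21), (21, 4, -21)
river cycle of g (length 10): (21, 4, -21), (-21, 38, 4), (4, 42, -1), (-1, 42, 4), (4, 38, -21), (-21, 4, 21), (21, 38, -4), (-4, 42, 1), (1, 42, -4), (-4, 38, 21)
cycles coincide ⇒ equivalent

yes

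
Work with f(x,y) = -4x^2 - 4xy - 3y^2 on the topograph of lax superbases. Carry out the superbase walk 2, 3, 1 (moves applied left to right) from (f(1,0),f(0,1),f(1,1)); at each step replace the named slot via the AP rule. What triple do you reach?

start (-4,-3,-11) = (f(1,0),f(0,1),f(1,1))
replace slot 2: 2·((-4)+(-11)) − (-3) = -27 → (-4,-27,-11)
replace slot 3: 2·((-4)+(-27)) − (-11) = -51 → (-4,-27,-51)
replace slot 1: 2·((-27)+(-51)) − (-4) = -152 → (-152,-27,-51)

-152,-27,-51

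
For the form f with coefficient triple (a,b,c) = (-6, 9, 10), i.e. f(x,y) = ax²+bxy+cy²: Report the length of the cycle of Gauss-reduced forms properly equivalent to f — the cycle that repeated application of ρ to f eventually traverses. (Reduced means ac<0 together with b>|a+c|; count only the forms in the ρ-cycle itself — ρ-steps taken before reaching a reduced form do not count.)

D = 321, ⌊√D⌋ = 17
river: ρ → (10,11,-5)
river: ρ → (-5,9,12)
river: ρ → (12,15,-2)
river: ρ → (-2,17,4)
river: ρ → (4,15,-6)
river: ρ → (-6,9,10)
ρ-cycle length = 6 (tail of 0 descent steps not counted)

6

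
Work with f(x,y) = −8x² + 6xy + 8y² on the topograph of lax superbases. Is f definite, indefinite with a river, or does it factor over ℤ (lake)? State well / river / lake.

D = b²−4ac = 6² − 4·(-8)·8 = 292
D > 0 non-square ⇒ indefinite ⇒ periodic river

river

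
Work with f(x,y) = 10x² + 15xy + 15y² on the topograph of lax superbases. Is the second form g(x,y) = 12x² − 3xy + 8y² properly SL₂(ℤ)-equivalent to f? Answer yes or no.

D₁ = -375, D₂ = -375
f: translate: b→-5 (≡15 mod 20), so (10,15,15)→(10,-5,10)
f: flip: (10,-5,10)→(10,5,10)
f: reduced (well bottom): (10,5,10) with a≤c, −a<b≤a
g: flip: (12,-3,8)→(8,3,12)
g: reduced (well bottom): (8,3,12) with a≤c, −a<b≤a
reduced forms (10, 5, 10) vs (8, 3, 12) ⇒ inequivalent

no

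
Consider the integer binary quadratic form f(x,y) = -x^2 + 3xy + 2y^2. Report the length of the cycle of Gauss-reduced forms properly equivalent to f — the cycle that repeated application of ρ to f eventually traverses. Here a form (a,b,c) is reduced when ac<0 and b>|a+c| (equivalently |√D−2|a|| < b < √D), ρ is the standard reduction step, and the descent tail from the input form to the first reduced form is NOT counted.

D = 17, ⌊√D⌋ = 4
river: ρ → (2,1,-2)
river: ρ → (-2,3,1)
river: ρ → (1,3,-2)
river: ρ → (-2,1,2)
river: ρ → (2,3,-1)
river: ρ → (-1,3,2)
ρ-cycle length = 6 (tail of 0 descent steps not counted)

6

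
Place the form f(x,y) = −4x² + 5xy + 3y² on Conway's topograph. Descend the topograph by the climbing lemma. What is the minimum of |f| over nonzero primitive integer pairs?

river: ρ → (3,7,-2)
river: ρ → (-2,5,6)
river: ρ → (6,7,-1)
river: ρ → (-1,7,6)
river: ρ → (6,5,-2)
river: ρ → (-2,7,3)
river: ρ → (3,5,-4)
river: ρ → (-4,3,4)
river: ρ → (4,5,-3)
river: ρ → (-3,7,2)
river: ρ → (2,5,-6)
river: ρ → (-6,7,1)
river: ρ → (1,7,-6)
river: ρ → (-6,5,2)
river: ρ → (2,7,-3)
river: ρ → (-3,5,4)
river: ρ → (4,3,-4)
river: ρ → (-4,5,3)
closes: descent 0, river 18
min |a| on river = 1

1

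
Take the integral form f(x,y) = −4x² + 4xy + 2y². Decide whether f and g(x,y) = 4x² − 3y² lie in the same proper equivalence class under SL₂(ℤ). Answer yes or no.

D₁ = 48, D₂ = 48
river cycle of f (length 2): (2, 4, -4), (-4, 4, 2)
river cycle of g (length 2): (-3, 6, 1), (1, 6, -3)
cycles differ ⇒ inequivalent

no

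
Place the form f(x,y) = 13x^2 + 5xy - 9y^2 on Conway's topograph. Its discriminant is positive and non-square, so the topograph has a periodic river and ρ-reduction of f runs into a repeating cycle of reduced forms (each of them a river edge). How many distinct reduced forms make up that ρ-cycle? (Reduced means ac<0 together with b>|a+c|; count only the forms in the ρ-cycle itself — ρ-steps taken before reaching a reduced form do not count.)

D = 493, ⌊√D⌋ = 22
river: ρ → (-9,13,9)
river: ρ → (9,5,-13)
river: ρ → (-13,21,1)
river: ρ → (1,21,-13)
river: ρ → (-13,5,9)
river: ρ → (9,13,-9)
river: ρ → (-9,5,13)
river: ρ → (13,21,-1)
river: ρ → (-1,21,13)
river: ρ → (13,5,-9)
ρ-cycle length = 10 (tail of 0 descent steps not counted)

10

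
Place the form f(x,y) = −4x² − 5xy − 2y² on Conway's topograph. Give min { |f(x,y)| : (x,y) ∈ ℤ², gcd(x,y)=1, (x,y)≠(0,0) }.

translate: b→-3 (≡5 mod 8), so (4,5,2)→(4,-3,1)
flip: (4,-3,1)→(1,3,4)
translate: b→1 (≡3 mod 2), so (1,3,4)→(1,1,2)
reduced (well bottom): (1,1,2) with a≤c, −a<b≤a
well minimum |f| = |-1| = 1 (negative-definite)

1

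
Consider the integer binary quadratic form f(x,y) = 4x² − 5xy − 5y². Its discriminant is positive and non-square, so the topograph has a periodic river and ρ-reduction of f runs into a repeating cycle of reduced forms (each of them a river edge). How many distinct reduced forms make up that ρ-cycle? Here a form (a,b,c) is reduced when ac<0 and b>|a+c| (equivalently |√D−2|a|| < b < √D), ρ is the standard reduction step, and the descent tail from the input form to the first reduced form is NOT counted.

D = 105, ⌊√D⌋ = 10
descent: ρ → (-5,5,4)  [lands on river]
river: ρ → (4,3,-6)
river: ρ → (-6,9,1)
river: ρ → (1,9,-6)
river: ρ → (-6,3,4)
river: ρ → (4,5,-5)
ρ-cycle length = 6 (tail of 1 descent step not counted)

6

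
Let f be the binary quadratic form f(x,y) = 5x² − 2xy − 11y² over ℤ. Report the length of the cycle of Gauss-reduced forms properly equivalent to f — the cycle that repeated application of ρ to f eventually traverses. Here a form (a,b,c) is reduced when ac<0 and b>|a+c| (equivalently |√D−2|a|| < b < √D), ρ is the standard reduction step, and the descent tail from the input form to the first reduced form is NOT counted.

D = 224, ⌊√D⌋ = 14
descent: ρ → (-11,2,5)
descent: ρ → (5,8,-8)  [lands on river]
river: ρ → (-8,8,5)
river: ρ → (5,12,-4)
river: ρ → (-4,12,5)
ρ-cycle length = 4 (tail of 2 descent steps not counted)

4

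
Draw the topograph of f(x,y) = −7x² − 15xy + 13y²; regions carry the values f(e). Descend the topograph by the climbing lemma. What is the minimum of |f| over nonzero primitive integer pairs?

descent: ρ → (13,15,-7)  [lands on river]
river: ρ → (-7,13,15)
river: ρ → (15,17,-5)
river: ρ → (-5,23,3)
river: ρ → (3,19,-19)
river: ρ → (-19,19,3)
river: ρ → (3,23,-5)
river: ρ → (-5,17,15)
river: ρ → (15,13,-7)
river: ρ → (-7,15,13)
river: ρ → (13,11,-9)
river: ρ → (-9,7,15)
river: ρ → (15,23,-1)
river: ρ → (-1,23,15)
river: ρ → (15,7,-9)
river: ρ → (-9,11,13)
closes: descent 1, river 16
min |a| on river = 1

1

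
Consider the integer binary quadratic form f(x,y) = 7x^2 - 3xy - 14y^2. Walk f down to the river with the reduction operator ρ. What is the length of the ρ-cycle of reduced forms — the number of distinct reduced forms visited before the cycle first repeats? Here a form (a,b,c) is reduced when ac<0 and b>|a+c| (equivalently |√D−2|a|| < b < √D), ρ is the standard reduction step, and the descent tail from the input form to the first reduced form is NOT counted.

D = 401, ⌊√D⌋ = 20
descent: ρ → (-14,3,7)
descent: ρ → (7,11,-10)  [lands on river]
river: ρ → (-10,9,8)
river: ρ → (8,7,-11)
river: ρ → (-11,15,4)
river: ρ → (4,17,-7)
river: ρ → (-7,11,10)
river: ρ → (10,9,-8)
river: ρ → (-8,7,11)
river: ρ → (11,15,-4)
river: ρ → (-4,17,7)
ρ-cycle length = 10 (tail of 2 descent steps not counted)

10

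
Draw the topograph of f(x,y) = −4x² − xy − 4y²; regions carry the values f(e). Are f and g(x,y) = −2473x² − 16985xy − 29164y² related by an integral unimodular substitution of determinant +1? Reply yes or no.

D₁ = -63, D₂ = -63
f is negative-definite; reduce −f:
−f: reduced (well bottom): (4,1,4) with a≤c, −a<b≤a
flip sign back: reduced form of f is (-4,-1,-4)
g is negative-definite; reduce −g:
−g: translate: b→2147 (≡16985 mod 4946), so (2473,16985,29164)→(2473,2147,466)
−g: flip: (2473,2147,466)→(466,-2147,2473)
−g: translate: b→-283 (≡-2147 mod 932), so (466,-2147,2473)→(466,-283,43)
−g: flip: (466,-283,43)→(43,283,466)
−g: translate: b→25 (≡283 mod 86), so (43,283,466)→(43,25,4)
−g: flip: (43,25,4)→(4,-25,43)
−g: translate: b→-1 (≡-25 mod 8), so (4,-25,43)→(4,-1,4)
−g: flip: (4,-1,4)→(4,1,4)
−g: reduced (well bottom): (4,1,4) with a≤c, −a<b≤a
flip sign back: reduced form of g is (-4,-1,-4)
reduced forms (-4, -1, -4) vs (-4, -1, -4) ⇒ equivalent

yes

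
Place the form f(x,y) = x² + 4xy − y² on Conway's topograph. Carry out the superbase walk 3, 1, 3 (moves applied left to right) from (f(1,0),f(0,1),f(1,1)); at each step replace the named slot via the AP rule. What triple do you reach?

start (1,-1,4) = (f(1,0),f(0,1),f(1,1))
replace slot 3: 2·(1+(-1)) − 4 = -4 → (1,-1,-4)
replace slot 1: 2·((-1)+(-4)) − 1 = -11 → (-11,-1,-4)
replace slot 3: 2·((-11)+(-1)) − (-4) = -20 → (-11,-1,-20)

-11,-1,-20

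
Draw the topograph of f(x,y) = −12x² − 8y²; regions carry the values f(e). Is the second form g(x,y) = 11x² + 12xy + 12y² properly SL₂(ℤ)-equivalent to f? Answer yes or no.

D₁ = -384, D₂ = -384
f is negative-definite; reduce −f:
−f: flip: (12,0,8)→(8,0,12)
−f: reduced (well bottom): (8,0,12) with a≤c, −a<b≤a
flip sign back: reduced form of f is (-8,0,-12)
g: translate: b→-10 (≡12 mod 22), so (11,12,12)→(11,-10,11)
g: flip: (11,-10,11)→(11,10,11)
g: reduced (well bottom): (11,10,11) with a≤c, −a<b≤a
reduced forms (-8, 0, -12) vs (11, 10, 11) ⇒ inequivalent

no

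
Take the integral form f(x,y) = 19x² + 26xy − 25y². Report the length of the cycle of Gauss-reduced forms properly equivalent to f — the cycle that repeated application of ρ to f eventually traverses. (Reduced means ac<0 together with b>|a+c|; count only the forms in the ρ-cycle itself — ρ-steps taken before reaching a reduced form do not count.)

D = 2576, ⌊√D⌋ = 50
river: ρ → (-25,24,20)
river: ρ → (20,16,-29)
river: ρ → (-29,42,7)
river: ρ → (7,42,-29)
river: ρ → (-29,16,20)
river: ρ → (20,24,-25)
river: ρ → (-25,26,19)
river: ρ → (19,50,-1)
river: ρ → (-1,50,19)
river: ρ → (19,26,-25)
ρ-cycle length = 10 (tail of 0 descent steps not counted)

10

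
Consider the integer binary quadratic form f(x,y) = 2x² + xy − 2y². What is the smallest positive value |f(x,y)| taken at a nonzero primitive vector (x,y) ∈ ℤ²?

river: ρ → (-2,3,1)
river: ρ → (1,3,-2)
river: ρ → (-2,1,2)
river: ρ → (2,3,-1)
river: ρ → (-1,3,2)
river: ρ → (2,1,-2)
closes: descent 0, river 6
min |a| on river = 1

1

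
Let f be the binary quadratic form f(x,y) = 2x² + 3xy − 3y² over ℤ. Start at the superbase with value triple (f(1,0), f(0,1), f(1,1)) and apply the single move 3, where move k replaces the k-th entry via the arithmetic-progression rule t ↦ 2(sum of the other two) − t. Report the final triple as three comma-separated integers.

start (2,-3,2) = (f(1,0),f(0,1),f(1,1))
replace slot 3: 2·(2+(-3)) − 2 = -4 → (2,-3,-4)

2,-3,-4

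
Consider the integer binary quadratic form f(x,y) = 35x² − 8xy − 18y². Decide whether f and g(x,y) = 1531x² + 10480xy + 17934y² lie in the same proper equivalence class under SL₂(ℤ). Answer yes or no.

D₁ = 2584, D₂ = 2584
river cycle of f (length 8): (-18, 44, 9), (9, 46, -13), (-13, 32, 30), (30, 28, -15), (-15, 32, 26), (26, 20, -21), (-21, 22, 25), (25, 28, -18)
river cycle of g (length 8): (-18, 44, 9), (9, 46, -13), (-13, 32, 30), (30, 28, -15), (-15, 32, 26), (26, 20, -21), (-21, 22, 25), (25, 28, -18)
cycles coincide ⇒ equivalent

yes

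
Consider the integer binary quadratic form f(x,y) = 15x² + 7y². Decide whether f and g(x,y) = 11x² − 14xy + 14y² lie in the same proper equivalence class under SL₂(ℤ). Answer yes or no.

D₁ = -420, D₂ = -420
f: flip: (15,0,7)→(7,0,15)
f: reduced (well bottom): (7,0,15) with a≤c, −a<b≤a
g: translate: b→8 (≡-14 mod 22), so (11,-14,14)→(11,8,11)
g: reduced (well bottom): (11,8,11) with a≤c, −a<b≤a
reduced forms (7, 0, 15) vs (11, 8, 11) ⇒ inequivalent

no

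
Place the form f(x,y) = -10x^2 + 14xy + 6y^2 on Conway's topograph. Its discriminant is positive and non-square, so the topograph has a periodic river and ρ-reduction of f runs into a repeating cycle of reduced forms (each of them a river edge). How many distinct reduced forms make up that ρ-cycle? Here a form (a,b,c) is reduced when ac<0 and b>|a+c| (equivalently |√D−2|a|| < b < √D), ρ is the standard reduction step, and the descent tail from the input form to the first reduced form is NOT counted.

D = 436, ⌊√D⌋ = 20
river: ρ → (6,10,-14)
river: ρ → (-14,18,2)
river: ρ → (2,18,-14)
river: ρ → (-14,10,6)
river: ρ → (6,14,-10)
river: ρ → (-10,6,10)
river: ρ → (10,14,-6)
river: ρ → (-6,10,14)
river: ρ → (14,18,-2)
river: ρ → (-2,18,14)
river: ρ → (14,10,-6)
river: ρ → (-6,14,10)
river: ρ → (10,6,-10)
river: ρ → (-10,14,6)
ρ-cycle length = 14 (tail of 0 descent steps not counted)

14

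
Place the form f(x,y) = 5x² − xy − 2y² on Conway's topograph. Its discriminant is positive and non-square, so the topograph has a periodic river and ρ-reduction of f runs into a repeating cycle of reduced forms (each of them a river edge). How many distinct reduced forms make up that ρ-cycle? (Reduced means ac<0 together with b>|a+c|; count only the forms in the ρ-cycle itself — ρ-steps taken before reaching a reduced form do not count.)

D = 41, ⌊√D⌋ = 6
descent: ρ → (-2,5,2)  [lands on river]
river: ρ → (2,3,-4)
river: ρ → (-4,5,1)
river: ρ → (1,5,-4)
river: ρ → (-4,3,2)
river: ρ → (2,5,-2)
river: ρ → (-2,3,4)
river: ρ → (4,5,-1)
river: ρ → (-1,5,4)
river: ρ → (4,3,-2)
ρ-cycle length = 10 (tail of 1 descent step not counted)

10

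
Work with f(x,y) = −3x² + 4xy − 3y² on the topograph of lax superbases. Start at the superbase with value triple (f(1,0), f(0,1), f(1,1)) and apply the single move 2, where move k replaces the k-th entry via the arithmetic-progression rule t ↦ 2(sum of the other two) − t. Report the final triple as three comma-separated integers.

start (-3,-3,-2) = (f(1,0),f(0,1),f(1,1))
replace slot 2: 2·((-3)+(-2)) − (-3) = -7 → (-3,-7,-2)

-3,-7,-2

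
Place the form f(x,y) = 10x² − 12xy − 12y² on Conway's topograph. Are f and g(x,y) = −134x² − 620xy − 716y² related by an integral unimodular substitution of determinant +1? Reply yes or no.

D₁ = 624, D₂ = 624
river cycle of f (length 6): (-12, 12, 10), (10, 8, -14), (-14, 20, 4), (4, 20, -14), (-14, 8, 10), (10, 12, -12)
river cycle of g (length 6): (-12, 12, 10), (10, 8, -14), (-14, 20, 4), (4, 20, -14), (-14, 8, 10), (10, 12, -12)
cycles coincide ⇒ equivalent

yes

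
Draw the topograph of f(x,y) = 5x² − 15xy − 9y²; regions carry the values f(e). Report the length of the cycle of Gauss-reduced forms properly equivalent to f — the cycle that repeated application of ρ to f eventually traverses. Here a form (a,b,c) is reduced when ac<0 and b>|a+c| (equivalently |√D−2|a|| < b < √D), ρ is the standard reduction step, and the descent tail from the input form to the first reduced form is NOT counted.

D = 405, ⌊√D⌋ = 20
descent: ρ → (-9,15,5)  [lands on river]
river: ρ → (5,15,-9)
river: ρ → (-9,3,11)
river: ρ → (11,19,-1)
river: ρ → (-1,19,11)
river: ρ → (11,3,-9)
ρ-cycle length = 6 (tail of 1 descent step not counted)

6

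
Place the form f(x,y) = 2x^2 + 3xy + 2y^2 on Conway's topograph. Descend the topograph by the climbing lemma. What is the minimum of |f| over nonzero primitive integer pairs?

translate: b→-1 (≡3 mod 4), so (2,3,2)→(2,-1,1)
flip: (2,-1,1)→(1,1,2)
reduced (well bottom): (1,1,2) with a≤c, −a<b≤a
well minimum = a = 1

1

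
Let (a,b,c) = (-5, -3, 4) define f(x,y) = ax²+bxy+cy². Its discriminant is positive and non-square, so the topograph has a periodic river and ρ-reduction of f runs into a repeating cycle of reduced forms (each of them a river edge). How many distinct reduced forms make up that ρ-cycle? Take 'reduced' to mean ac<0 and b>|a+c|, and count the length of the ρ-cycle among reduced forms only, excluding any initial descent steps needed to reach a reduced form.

D = 89, ⌊√D⌋ = 9
descent: ρ → (4,3,-5)  [lands on river]
river: ρ → (-5,7,2)
river: ρ → (2,9,-1)
river: ρ → (-1,9,2)
river: ρ → (2,7,-5)
river: ρ → (-5,3,4)
river: ρ → (4,5,-4)
river: ρ → (-4,3,5)
river: ρ → (5,7,-2)
river: ρ → (-2,9,1)
river: ρ → (1,9,-2)
river: ρ → (-2,7,5)
river: ρ → (5,3,-4)
river: ρ → (-4,5,4)
ρ-cycle length = 14 (tail of 1 descent step not counted)

14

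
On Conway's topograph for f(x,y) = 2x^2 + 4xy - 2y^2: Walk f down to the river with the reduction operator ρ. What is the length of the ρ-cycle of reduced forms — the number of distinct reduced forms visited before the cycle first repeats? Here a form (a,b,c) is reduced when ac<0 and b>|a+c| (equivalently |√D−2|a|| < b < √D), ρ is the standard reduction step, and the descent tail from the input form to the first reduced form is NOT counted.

D = 32, ⌊√D⌋ = 5
river: ρ → (-2,4,2)
river: ρ → (2,4,-2)
ρ-cycle length = 2 (tail of 0 descent steps not counted)

2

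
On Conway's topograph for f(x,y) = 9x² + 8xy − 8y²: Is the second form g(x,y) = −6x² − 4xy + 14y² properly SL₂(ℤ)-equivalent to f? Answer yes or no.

D₁ = 352, D₂ = 352
river cycle of f (length 6): (-8, 8, 9), (9, 10, -7), (-7, 18, 1), (1, 18, -7), (-7, 10, 9), (9, 8, -8)
river cycle of g (length 6): (-6, 8, 12), (12, 16, -2), (-2, 16, 12), (12, 8, -6), (-6, 16, 4), (4, 16, -6)
cycles differ ⇒ inequivalent

no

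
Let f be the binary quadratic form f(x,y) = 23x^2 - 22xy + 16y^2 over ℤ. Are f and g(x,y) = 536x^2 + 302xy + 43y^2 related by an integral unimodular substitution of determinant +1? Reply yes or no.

D₁ = -988, D₂ = -988
f: flip: (23,-22,16)→(16,22,23)
f: translate: b→-10 (≡22 mod 32), so (16,22,23)→(16,-10,17)
f: reduced (well bottom): (16,-10,17) with a≤c, −a<b≤a
g: flip: (536,302,43)→(43,-302,536)
g: translate: b→42 (≡-302 mod 86), so (43,-302,536)→(43,42,16)
g: flip: (43,42,16)→(16,-42,43)
g: translate: b→-10 (≡-42 mod 32), so (16,-42,43)→(16,-10,17)
g: reduced (well bottom): (16,-10,17) with a≤c, −a<b≤a
reduced forms (16, -10, 17) vs (16, -10, 17) ⇒ equivalent

yes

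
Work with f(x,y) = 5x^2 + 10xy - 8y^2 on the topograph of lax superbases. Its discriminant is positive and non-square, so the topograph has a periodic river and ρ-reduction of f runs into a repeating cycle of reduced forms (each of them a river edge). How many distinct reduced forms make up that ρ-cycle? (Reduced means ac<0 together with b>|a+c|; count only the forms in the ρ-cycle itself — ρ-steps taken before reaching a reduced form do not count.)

D = 260, ⌊√D⌋ = 16
river: ρ → (-8,6,7)
river: ρ → (7,8,-7)
river: ρ → (-7,6,8)
river: ρ → (8,10,-5)
river: ρ → (-5,10,8)
river: ρ → (8,6,-7)
river: ρ → (-7,8,7)
river: ρ → (7,6,-8)
river: ρ → (-8,10,5)
river: ρ → (5,10,-8)
ρ-cycle length = 10 (tail of 0 descent steps not counted)

10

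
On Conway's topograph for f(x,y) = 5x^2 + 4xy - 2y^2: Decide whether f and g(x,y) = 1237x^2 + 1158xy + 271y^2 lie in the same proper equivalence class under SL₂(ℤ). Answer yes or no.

D₁ = 56, D₂ = 56
river cycle of f (length 4): (-2, 4, 5), (5, 6, -1), (-1, 6, 5), (5, 4, -2)
river cycle of g (length 4): (5, 4, -2), (-2, 4, 5), (5, 6, -1), (-1, 6, 5)
cycles coincide ⇒ equivalent

yes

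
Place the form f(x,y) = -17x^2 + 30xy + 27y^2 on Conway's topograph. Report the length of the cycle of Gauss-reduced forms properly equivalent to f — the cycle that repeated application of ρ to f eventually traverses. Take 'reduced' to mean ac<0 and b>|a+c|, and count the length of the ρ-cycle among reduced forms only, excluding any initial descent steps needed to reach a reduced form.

D = 2736, ⌊√D⌋ = 52
river: ρ → (27,24,-20)
river: ρ → (-20,16,31)
river: ρ → (31,46,-5)
river: ρ → (-5,44,40)
river: ρ → (40,36,-9)
river: ρ → (-9,36,40)
river: ρ → (40,44,-5)
river: ρ → (-5,46,31)
river: ρ → (31,16,-20)
river: ρ → (-20,24,27)
river: ρ → (27,30,-17)
river: ρ → (-17,38,19)
river: ρ → (19,38,-17)
river: ρ → (-17,30,27)
ρ-cycle length = 14 (tail of 0 descent steps not counted)

14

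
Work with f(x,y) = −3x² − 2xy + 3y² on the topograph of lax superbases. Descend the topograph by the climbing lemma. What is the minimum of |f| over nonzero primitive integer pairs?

descent: ρ → (3,2,-3)  [lands on river]
river: ρ → (-3,4,2)
river: ρ → (2,4,-3)
river: ρ → (-3,2,3)
river: ρ → (3,4,-2)
river: ρ → (-2,4,3)
closes: descent 1, river 6
min |a| on river = 2

2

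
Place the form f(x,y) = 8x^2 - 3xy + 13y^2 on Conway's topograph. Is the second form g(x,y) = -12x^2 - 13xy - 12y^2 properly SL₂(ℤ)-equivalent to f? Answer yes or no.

D₁ = -407, D₂ = -407
f: reduced (well bottom): (8,-3,13) with a≤c, −a<b≤a
g is negative-definite; reduce −g:
−g: translate: b→-11 (≡13 mod 24), so (12,13,12)→(12,-11,11)
−g: flip: (12,-11,11)→(11,11,12)
−g: reduced (well bottom): (11,11,12) with a≤c, −a<b≤a
flip sign back: reduced form of g is (-11,-11,-12)
reduced forms (8, -3, 13) vs (-11, -11, -12) ⇒ inequivalent

no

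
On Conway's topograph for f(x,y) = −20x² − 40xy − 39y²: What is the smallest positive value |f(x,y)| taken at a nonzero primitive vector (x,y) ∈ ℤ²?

translate: b→0 (≡40 mod 40), so (20,40,39)→(20,0,19)
flip: (20,0,19)→(19,0,20)
reduced (well bottom): (19,0,20) with a≤c, −a<b≤a
well minimum |f| = |-19| = 19 (negative-definite)

19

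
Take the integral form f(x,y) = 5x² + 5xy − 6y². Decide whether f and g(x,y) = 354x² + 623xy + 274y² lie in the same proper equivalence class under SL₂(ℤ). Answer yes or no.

D₁ = 145, D₂ = 145
river cycle of f (length 10): (-6, 7, 4), (4, 9, -4), (-4, 7, 6), (6, 5, -5), (-5, 5, 6), (6, 7, -4), (-4, 9, 4), (4, 7, -6), (-6, 5, 5), (5, 5, -6)
river cycle of g (length 10): (5, 5, -6), (-6, 7, 4), (4, 9, -4), (-4, 7, 6), (6, 5, -5), (-5, 5, 6), (6, 7, -4), (-4, 9, 4), (4, 7, -6), (-6, 5, 5)
cycles coincide ⇒ equivalent

yes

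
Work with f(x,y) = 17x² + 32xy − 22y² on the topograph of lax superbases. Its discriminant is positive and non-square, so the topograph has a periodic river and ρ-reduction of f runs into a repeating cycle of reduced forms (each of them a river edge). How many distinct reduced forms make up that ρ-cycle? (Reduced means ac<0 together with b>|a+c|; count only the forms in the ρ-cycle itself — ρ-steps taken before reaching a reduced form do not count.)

D = 2520, ⌊√D⌋ = 50
river: ρ → (-22,12,27)
river: ρ → (27,42,-7)
river: ρ → (-7,42,27)
river: ρ → (27,12,-22)
river: ρ → (-22,32,17)
river: ρ → (17,36,-18)
river: ρ → (-18,36,17)
river: ρ → (17,32,-22)
ρ-cycle length = 8 (tail of 0 descent steps not counted)

8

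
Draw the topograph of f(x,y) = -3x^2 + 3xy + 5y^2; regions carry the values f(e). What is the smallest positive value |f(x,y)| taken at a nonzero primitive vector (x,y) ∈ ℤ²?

river: ρ → (5,7,-1)
river: ρ → (-1,7,5)
river: ρ → (5,3,-3)
river: ρ → (-3,3,5)
closes: descent 0, river 4
min |a| on river = 1

1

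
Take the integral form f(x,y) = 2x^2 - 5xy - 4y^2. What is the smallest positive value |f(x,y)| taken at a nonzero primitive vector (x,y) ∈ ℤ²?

descent: ρ → (-4,5,2)  [lands on river]
river: ρ → (2,7,-1)
river: ρ → (-1,7,2)
river: ρ → (2,5,-4)
river: ρ → (-4,3,3)
river: ρ → (3,3,-4)
closes: descent 1, river 6
min |a| on river = 1

1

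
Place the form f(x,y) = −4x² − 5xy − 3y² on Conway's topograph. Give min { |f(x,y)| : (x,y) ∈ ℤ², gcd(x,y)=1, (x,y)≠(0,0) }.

translate: b→-3 (≡5 mod 8), so (4,5,3)→(4,-3,2)
flip: (4,-3,2)→(2,3,4)
translate: b→-1 (≡3 mod 4), so (2,3,4)→(2,-1,3)
reduced (well bottom): (2,-1,3) with a≤c, −a<b≤a
well minimum |f| = |-2| = 2 (negative-definite)

2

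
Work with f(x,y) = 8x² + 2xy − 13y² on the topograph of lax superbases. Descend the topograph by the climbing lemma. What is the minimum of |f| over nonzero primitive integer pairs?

descent: ρ → (-13,-2,8)
descent: ρ → (8,18,-3)  [lands on river]
river: ρ → (-3,18,8)
river: ρ → (8,14,-7)
river: ρ → (-7,14,8)
closes: descent 2, river 4
min |a| on river = 3

3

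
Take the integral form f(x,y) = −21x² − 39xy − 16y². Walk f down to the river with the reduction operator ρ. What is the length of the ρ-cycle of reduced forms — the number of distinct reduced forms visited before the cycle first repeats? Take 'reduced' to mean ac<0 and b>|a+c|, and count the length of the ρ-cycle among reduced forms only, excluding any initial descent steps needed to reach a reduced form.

D = 177, ⌊√D⌋ = 13
descent: ρ → (-16,7,2)
descent: ρ → (2,13,-1)  [lands on river]
river: ρ → (-1,13,2)
river: ρ → (2,11,-7)
river: ρ → (-7,3,6)
river: ρ → (6,9,-4)
river: ρ → (-4,7,8)
river: ρ → (8,9,-3)
river: ρ → (-3,9,8)
river: ρ → (8,7,-4)
river: ρ → (-4,9,6)
river: ρ → (6,3,-7)
river: ρ → (-7,11,2)
ρ-cycle length = 12 (tail of 2 descent steps not counted)

12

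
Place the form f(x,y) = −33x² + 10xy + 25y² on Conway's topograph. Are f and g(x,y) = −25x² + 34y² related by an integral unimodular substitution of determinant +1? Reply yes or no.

D₁ = 3400, D₂ = 3400
river cycle of f (length 10): (25, 40, -18), (-18, 32, 33), (33, 34, -17), (-17, 34, 33), (33, 32, -18), (-18, 40, 25), (25, 10, -33), (-33, 56, 2), (2, 56, -33), (-33, 10, 25)
river cycle of g (length 4): (-25, 50, 9), (9, 58, -1), (-1, 58, 9), (9, 50, -25)
cycles differ ⇒ inequivalent

no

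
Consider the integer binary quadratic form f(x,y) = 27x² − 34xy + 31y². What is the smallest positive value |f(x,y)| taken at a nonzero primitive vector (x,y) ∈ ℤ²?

translate: b→20 (≡-34 mod 54), so (27,-34,31)→(27,20,24)
flip: (27,20,24)→(24,-20,27)
reduced (well bottom): (24,-20,27) with a≤c, −a<b≤a
well minimum = a = 24

24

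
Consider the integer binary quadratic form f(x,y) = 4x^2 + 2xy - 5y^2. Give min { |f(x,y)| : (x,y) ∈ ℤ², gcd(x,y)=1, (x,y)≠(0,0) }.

river: ρ → (-5,8,1)
river: ρ → (1,8,-5)
river: ρ → (-5,2,4)
river: ρ → (4,6,-3)
river: ρ → (-3,6,4)
river: ρ → (4,2,-5)
closes: descent 0, river 6
min |a| on river = 1

1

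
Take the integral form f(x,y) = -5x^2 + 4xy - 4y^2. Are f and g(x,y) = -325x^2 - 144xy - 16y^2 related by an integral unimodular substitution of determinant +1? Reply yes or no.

D₁ = -64, D₂ = -64
f is negative-definite; reduce −f:
−f: flip: (5,-4,4)→(4,4,5)
−f: reduced (well bottom): (4,4,5) with a≤c, −a<b≤a
flip sign back: reduced form of f is (-4,-4,-5)
g is negative-definite; reduce −g:
−g: flip: (325,144,16)→(16,-144,325)
−g: translate: b→16 (≡-144 mod 32), so (16,-144,325)→(16,16,5)
−g: flip: (16,16,5)→(5,-16,16)
−g: translate: b→4 (≡-16 mod 10), so (5,-16,16)→(5,4,4)
−g: flip: (5,4,4)→(4,-4,5)
−g: translate: b→4 (≡-4 mod 8), so (4,-4,5)→(4,4,5)
−g: reduced (well bottom): (4,4,5) with a≤c, −a<b≤a
flip sign back: reduced form of g is (-4,-4,-5)
reduced forms (-4, -4, -5) vs (-4, -4, -5) ⇒ equivalent

yes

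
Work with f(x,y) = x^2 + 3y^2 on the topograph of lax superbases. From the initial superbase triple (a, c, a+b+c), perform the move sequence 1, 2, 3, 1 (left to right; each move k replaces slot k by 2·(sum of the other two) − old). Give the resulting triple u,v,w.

start (1,3,4) = (f(1,0),f(0,1),f(1,1))
replace slot 1: 2·(3+4) − 1 = 13 → (13,3,4)
replace slot 2: 2·(13+4) − 3 = 31 → (13,31,4)
replace slot 3: 2·(13+31) − 4 = 84 → (13,31,84)
replace slot 1: 2·(31+84) − 13 = 217 → (217,31,84)

217,31,84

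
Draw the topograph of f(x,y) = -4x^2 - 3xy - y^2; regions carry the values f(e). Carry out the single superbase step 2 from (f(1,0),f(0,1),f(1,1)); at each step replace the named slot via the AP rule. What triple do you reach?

start (-4,-1,-8) = (f(1,0),f(0,1),f(1,1))
replace slot 2: 2·((-4)+(-8)) − (-1) = -23 → (-4,-23,-8)

-4,-23,-8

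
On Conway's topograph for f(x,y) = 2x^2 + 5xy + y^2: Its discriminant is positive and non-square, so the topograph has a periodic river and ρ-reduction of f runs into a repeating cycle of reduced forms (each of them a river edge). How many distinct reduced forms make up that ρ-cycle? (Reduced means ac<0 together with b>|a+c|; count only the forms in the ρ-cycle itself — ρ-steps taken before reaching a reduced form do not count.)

D = 17, ⌊√D⌋ = 4
descent: ρ → (1,3,-2)  [lands on river]
river: ρ → (-2,1,2)
river: ρ → (2,3,-1)
river: ρ → (-1,3,2)
river: ρ → (2,1,-2)
river: ρ → (-2,3,1)
ρ-cycle length = 6 (tail of 1 descent step not counted)

6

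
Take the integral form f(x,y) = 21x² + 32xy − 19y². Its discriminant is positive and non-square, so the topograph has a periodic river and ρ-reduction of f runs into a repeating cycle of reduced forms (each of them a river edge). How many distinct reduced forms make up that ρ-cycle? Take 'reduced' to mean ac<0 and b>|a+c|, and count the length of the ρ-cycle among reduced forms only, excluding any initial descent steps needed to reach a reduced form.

D = 2620, ⌊√D⌋ = 51
river: ρ → (-19,44,9)
river: ρ → (9,46,-14)
river: ρ → (-14,38,21)
river: ρ → (21,46,-6)
river: ρ → (-6,50,5)
river: ρ → (5,50,-6)
river: ρ → (-6,46,21)
river: ρ → (21,38,-14)
river: ρ → (-14,46,9)
river: ρ → (9,44,-19)
river: ρ → (-19,32,21)
river: ρ → (21,10,-30)
river: ρ → (-30,50,1)
river: ρ → (1,50,-30)
river: ρ → (-30,10,21)
river: ρ → (21,32,-19)
ρ-cycle length = 16 (tail of 0 descent steps not counted)

16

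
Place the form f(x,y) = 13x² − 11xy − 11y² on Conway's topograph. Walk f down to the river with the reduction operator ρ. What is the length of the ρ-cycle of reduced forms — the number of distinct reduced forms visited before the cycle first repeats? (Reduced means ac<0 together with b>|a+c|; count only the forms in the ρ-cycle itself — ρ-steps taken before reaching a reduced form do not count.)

D = 693, ⌊√D⌋ = 26
descent: ρ → (-11,11,13)  [lands on river]
river: ρ → (13,15,-9)
river: ρ → (-9,21,7)
river: ρ → (7,21,-9)
river: ρ → (-9,15,13)
river: ρ → (13,11,-11)
ρ-cycle length = 6 (tail of 1 descent step not counted)

6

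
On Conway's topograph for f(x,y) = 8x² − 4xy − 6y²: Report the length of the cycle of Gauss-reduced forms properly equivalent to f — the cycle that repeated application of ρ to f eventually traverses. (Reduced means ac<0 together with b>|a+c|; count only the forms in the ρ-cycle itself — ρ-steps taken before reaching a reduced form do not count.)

D = 208, ⌊√D⌋ = 14
descent: ρ → (-6,4,8)  [lands on river]
river: ρ → (8,12,-2)
river: ρ → (-2,12,8)
river: ρ → (8,4,-6)
river: ρ → (-6,8,6)
river: ρ → (6,4,-8)
river: ρ → (-8,12,2)
river: ρ → (2,12,-8)
river: ρ → (-8,4,6)
river: ρ → (6,8,-6)
ρ-cycle length = 10 (tail of 1 descent step not counted)

10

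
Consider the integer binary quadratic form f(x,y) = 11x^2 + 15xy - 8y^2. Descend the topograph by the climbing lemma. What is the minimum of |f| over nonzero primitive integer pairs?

river: ρ → (-8,17,9)
river: ρ → (9,19,-6)
river: ρ → (-6,17,12)
river: ρ → (12,7,-11)
river: ρ → (-11,15,8)
river: ρ → (8,17,-9)
river: ρ → (-9,19,6)
river: ρ → (6,17,-12)
river: ρ → (-12,7,11)
river: ρ → (11,15,-8)
closes: descent 0, river 10
min |a| on river = 6

6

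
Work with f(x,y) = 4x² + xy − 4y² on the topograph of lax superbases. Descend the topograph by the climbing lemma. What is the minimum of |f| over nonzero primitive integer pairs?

river: ρ → (-4,7,1)
river: ρ → (1,7,-4)
river: ρ → (-4,1,4)
river: ρ → (4,7,-1)
river: ρ → (-1,7,4)
river: ρ → (4,1,-4)
closes: descent 0, river 6
min |a| on river = 1

1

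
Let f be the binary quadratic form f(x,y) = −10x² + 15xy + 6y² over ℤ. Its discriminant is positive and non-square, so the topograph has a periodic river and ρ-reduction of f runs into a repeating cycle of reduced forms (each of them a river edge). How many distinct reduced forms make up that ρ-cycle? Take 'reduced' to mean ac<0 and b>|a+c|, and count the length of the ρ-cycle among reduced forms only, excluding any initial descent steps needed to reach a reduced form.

D = 465, ⌊√D⌋ = 21
river: ρ → (6,21,-1)
river: ρ → (-1,21,6)
river: ρ → (6,15,-10)
river: ρ → (-10,5,11)
river: ρ → (11,17,-4)
river: ρ → (-4,15,15)
river: ρ → (15,15,-4)
river: ρ → (-4,17,11)
river: ρ → (11,5,-10)
river: ρ → (-10,15,6)
ρ-cycle length = 10 (tail of 0 descent steps not counted)

10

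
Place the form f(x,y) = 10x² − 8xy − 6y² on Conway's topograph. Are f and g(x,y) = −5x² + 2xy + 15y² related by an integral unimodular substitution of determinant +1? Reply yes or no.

D₁ = 304, D₂ = 304
river cycle of f (length 6): (-6, 8, 10), (10, 12, -4), (-4, 12, 10), (10, 8, -6), (-6, 16, 2), (2, 16, -6)
river cycle of g (length 12): (-5, 12, 8), (8, 4, -9), (-9, 14, 3), (3, 16, -4), (-4, 16, 3), (3, 14, -9), (-9, 4, 8), (8, 12, -5), (-5, 8, 12), (12, 16, -1), … (2 more)
cycles differ ⇒ inequivalent

no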